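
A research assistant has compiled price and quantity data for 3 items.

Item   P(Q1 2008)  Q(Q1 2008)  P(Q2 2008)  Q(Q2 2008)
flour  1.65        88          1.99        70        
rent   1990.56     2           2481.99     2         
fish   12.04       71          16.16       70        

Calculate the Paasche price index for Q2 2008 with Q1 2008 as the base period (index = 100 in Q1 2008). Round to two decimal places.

126.22

Paasche price index uses current-period quantities as weights.
ΣP(Q2 2008)·Q(Q2 2008) = 1.99×70 + 2481.99×2 + 16.16×70 = 139.3 + 4963.98 + 1131.2 = 6234.48
ΣP(Q1 2008)·Q(Q2 2008) = 1.65×70 + 1990.56×2 + 12.04×70 = 115.5 + 3981.12 + 842.8 = 4939.42
Index = 6234.48 / 4939.42 × 100 = 126.2189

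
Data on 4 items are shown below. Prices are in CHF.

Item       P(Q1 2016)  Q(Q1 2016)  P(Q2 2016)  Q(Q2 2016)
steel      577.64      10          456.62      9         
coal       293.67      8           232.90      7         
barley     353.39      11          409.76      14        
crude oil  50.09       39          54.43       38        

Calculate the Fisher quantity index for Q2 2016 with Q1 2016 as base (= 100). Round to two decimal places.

102.35

Laspeyres component (base-period weights):
ΣP(Q1 2016)Q(Q2 2016) = 577.64×9 + 293.67×7 + 353.39×14 + 50.09×38 = 5198.76 + 2055.69 + 4947.46 + 1903.42 = 14105.33
ΣP(Q1 2016)Q(Q1 2016) = 577.64×10 + 293.67×8 + 353.39×11 + 50.09×39 = 5776.4 + 2349.36 + 3887.29 + 1953.51 = 13966.56
L = 14105.33 / 13966.56 × 100 = 100.9936
Paasche component (current-period weights):
ΣP(Q2 2016)Q(Q2 2016) = 456.62×9 + 232.90×7 + 409.76×14 + 54.43×38 = 4109.58 + 1630.3 + 5736.64 + 2068.34 = 13544.86
ΣP(Q2 2016)Q(Q1 2016) = 456.62×10 + 232.90×8 + 409.76×11 + 54.43×39 = 4566.2 + 1863.2 + 4507.36 + 2122.77 = 13059.53
P = 13544.86 / 13059.53 × 100 = 103.7163
Fisher = √(L × P) = √(100.9936 × 103.7163) = 102.3459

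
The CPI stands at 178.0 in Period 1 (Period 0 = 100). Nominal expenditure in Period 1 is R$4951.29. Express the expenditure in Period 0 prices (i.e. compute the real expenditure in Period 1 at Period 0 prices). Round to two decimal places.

2781.62

Real = Nominal ÷ (Index/100) = 4951.29 ÷ (178.0/100)
     = 4951.29 ÷ 1.780 = 2781.6236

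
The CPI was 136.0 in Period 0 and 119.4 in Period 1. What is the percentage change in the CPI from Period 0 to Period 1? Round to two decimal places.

-12.21%

Change = (119.4 − 136.0) / 136.0 × 100
       = -16.6 / 136.0 × 100 = -12.2059%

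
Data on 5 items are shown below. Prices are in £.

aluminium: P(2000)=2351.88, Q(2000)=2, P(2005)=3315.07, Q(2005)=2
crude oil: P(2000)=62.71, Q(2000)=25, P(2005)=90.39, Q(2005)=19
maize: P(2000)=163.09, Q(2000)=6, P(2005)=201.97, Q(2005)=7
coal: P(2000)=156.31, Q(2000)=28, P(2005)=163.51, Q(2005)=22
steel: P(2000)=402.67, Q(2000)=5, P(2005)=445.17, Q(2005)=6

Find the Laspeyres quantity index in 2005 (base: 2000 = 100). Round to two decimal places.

Laspeyres quantity index uses base-period prices as weights.
ΣP(2000)·Q(2005) = 2351.88×2 + 62.71×19 + 163.09×7 + 156.31×22 + 402.67×6 = 4703.76 + 1191.49 + 1141.63 + 3438.82 + 2416.02 = 12891.72
ΣP(2000)·Q(2000) = 2351.88×2 + 62.71×25 + 163.09×6 + 156.31×28 + 402.67×5 = 4703.76 + 1567.75 + 978.54 + 4376.68 + 2013.35 = 13640.08
Index = 12891.72 / 13640.08 × 100 = 94.5135

94.51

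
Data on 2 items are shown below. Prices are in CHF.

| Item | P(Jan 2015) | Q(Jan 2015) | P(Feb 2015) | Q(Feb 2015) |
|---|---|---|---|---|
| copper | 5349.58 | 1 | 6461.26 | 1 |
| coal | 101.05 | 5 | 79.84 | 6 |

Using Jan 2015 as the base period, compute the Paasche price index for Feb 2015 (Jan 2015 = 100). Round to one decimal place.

Paasche price index uses current-period quantities as weights.
ΣP(Feb 2015)·Q(Feb 2015) = 6461.26×1 + 79.84×6 = 6461.26 + 479.04 = 6940.3
ΣP(Jan 2015)·Q(Feb 2015) = 5349.58×1 + 101.05×6 = 5349.58 + 606.3 = 5955.88
Index = 6940.3 / 5955.88 × 100 = 116.5285

116.5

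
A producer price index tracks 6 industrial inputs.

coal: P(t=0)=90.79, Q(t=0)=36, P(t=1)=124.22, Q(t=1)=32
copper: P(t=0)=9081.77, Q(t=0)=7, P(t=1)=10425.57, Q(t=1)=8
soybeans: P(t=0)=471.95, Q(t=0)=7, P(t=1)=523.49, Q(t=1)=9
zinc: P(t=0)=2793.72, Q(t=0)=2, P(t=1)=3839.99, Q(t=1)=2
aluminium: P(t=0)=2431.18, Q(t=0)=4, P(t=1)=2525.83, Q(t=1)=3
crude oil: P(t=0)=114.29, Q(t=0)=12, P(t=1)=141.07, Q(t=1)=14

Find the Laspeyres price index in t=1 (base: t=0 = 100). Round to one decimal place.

Laspeyres price index uses base-period quantities as weights.
ΣP(t=1)·Q(t=0) = 124.22×36 + 10425.57×7 + 523.49×7 + 3839.99×2 + 2525.83×4 + 141.07×12 = 4471.92 + 72978.99 + 3664.43 + 7679.98 + 10103.32 + 1692.84 = 100591.48
ΣP(t=0)·Q(t=0) = 90.79×36 + 9081.77×7 + 471.95×7 + 2793.72×2 + 2431.18×4 + 114.29×12 = 3268.44 + 63572.39 + 3303.65 + 5587.44 + 9724.72 + 1371.48 = 86828.12
Index = 100591.48 / 86828.12 × 100 = 115.8513

115.9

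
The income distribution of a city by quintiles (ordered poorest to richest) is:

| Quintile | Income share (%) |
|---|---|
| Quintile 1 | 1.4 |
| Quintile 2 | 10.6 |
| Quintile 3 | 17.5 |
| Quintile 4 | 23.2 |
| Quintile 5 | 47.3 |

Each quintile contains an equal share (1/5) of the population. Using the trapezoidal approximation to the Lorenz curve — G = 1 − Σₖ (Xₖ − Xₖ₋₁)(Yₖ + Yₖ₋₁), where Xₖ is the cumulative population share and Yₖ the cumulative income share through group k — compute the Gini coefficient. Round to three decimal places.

Cumulative income shares Yₖ: 0.0140, 0.1200, 0.2950, 0.5270, 1.0000
Σ (Xₖ−Xₖ₋₁)(Yₖ+Yₖ₋₁) = (1/5)(0.0140+0.0000) + (1/5)(0.1200+0.0140) + (1/5)(0.2950+0.1200) + (1/5)(0.5270+0.2950) + (1/5)(1.0000+0.5270)
  = 0.0028 + 0.0268 + 0.0830 + 0.1644 + 0.3054 = 0.5824
G = 1 − 0.5824 = 0.4176

0.418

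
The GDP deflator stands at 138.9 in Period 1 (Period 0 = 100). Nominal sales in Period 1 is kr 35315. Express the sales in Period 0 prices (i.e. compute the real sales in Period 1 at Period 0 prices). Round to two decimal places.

Real = Nominal ÷ (Index/100) = 35315 ÷ (138.9/100)
     = 35315 ÷ 1.389 = 25424.7660

25424.77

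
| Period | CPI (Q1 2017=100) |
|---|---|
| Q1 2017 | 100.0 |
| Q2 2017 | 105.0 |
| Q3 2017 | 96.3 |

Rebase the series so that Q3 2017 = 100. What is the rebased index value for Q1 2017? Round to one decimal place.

103.8

Rebased(Q1 2017) = 100.0 / 96.3 × 100 = 103.8422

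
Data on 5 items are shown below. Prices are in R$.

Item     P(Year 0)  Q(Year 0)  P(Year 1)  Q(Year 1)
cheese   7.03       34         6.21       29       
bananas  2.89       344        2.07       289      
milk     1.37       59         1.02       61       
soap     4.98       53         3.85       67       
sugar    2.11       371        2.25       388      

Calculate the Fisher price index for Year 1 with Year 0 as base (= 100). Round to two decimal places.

86.16

Laspeyres component (base-period weights):
ΣP(Year 1)Q(Year 0) = 6.21×34 + 2.07×344 + 1.02×59 + 3.85×53 + 2.25×371 = 211.14 + 712.08 + 60.18 + 204.05 + 834.75 = 2022.2
ΣP(Year 0)Q(Year 0) = 7.03×34 + 2.89×344 + 1.37×59 + 4.98×53 + 2.11×371 = 239.02 + 994.16 + 80.83 + 263.94 + 782.81 = 2360.76
L = 2022.2 / 2360.76 × 100 = 85.6589
Paasche component (current-period weights):
ΣP(Year 1)Q(Year 1) = 6.21×29 + 2.07×289 + 1.02×61 + 3.85×67 + 2.25×388 = 180.09 + 598.23 + 62.22 + 257.95 + 873 = 1971.49
ΣP(Year 0)Q(Year 1) = 7.03×29 + 2.89×289 + 1.37×61 + 4.98×67 + 2.11×388 = 203.87 + 835.21 + 83.57 + 333.66 + 818.68 = 2274.99
P = 1971.49 / 2274.99 × 100 = 86.6593
Fisher = √(L × P) = √(85.6589 × 86.6593) = 86.1576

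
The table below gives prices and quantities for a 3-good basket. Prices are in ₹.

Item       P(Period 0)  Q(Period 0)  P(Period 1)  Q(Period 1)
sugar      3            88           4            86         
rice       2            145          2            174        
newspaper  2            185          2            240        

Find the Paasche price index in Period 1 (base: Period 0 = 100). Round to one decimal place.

Paasche price index uses current-period quantities as weights.
ΣP(Period 1)·Q(Period 1) = 4×86 + 2×174 + 2×240 = 344 + 348 + 480 = 1172
ΣP(Period 0)·Q(Period 1) = 3×86 + 2×174 + 2×240 = 258 + 348 + 480 = 1086
Index = 1172 / 1086 × 100 = 107.9190

107.9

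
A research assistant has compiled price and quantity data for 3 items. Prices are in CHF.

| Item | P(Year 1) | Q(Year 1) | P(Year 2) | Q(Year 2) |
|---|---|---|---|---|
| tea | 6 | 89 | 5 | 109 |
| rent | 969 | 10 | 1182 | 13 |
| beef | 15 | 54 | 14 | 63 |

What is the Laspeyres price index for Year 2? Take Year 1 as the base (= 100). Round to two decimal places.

Laspeyres price index uses base-period quantities as weights.
ΣP(Year 2)·Q(Year 1) = 5×89 + 1182×10 + 14×54 = 445 + 11820 + 756 = 13021
ΣP(Year 1)·Q(Year 1) = 6×89 + 969×10 + 15×54 = 534 + 9690 + 810 = 11034
Index = 13021 / 11034 × 100 = 118.0080

118.01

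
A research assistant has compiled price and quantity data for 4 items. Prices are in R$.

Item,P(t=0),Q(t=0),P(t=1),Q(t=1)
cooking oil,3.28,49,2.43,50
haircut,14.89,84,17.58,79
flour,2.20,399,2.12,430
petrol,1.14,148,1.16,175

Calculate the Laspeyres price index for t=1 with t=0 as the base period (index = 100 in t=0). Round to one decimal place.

Laspeyres price index uses base-period quantities as weights.
ΣP(t=1)·Q(t=0) = 2.43×49 + 17.58×84 + 2.12×399 + 1.16×148 = 119.07 + 1476.72 + 845.88 + 171.68 = 2613.35
ΣP(t=0)·Q(t=0) = 3.28×49 + 14.89×84 + 2.20×399 + 1.14×148 = 160.72 + 1250.76 + 877.8 + 168.72 = 2458
Index = 2613.35 / 2458 × 100 = 106.3202

106.3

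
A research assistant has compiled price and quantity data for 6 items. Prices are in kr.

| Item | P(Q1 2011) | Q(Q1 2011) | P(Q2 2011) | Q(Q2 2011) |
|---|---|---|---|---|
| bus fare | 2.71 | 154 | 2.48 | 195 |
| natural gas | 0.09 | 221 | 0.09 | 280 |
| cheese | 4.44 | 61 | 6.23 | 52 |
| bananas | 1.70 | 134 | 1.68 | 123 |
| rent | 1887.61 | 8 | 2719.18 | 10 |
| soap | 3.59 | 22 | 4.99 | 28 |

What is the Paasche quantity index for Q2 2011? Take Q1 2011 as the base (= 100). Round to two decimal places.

124.05

Paasche quantity index uses current-period prices as weights.
ΣP(Q2 2011)·Q(Q2 2011) = 2.48×195 + 0.09×280 + 6.23×52 + 1.68×123 + 2719.18×10 + 4.99×28 = 483.6 + 25.2 + 323.96 + 206.64 + 27191.8 + 139.72 = 28370.92
ΣP(Q2 2011)·Q(Q1 2011) = 2.48×154 + 0.09×221 + 6.23×61 + 1.68×134 + 2719.18×8 + 4.99×22 = 381.92 + 19.89 + 380.03 + 225.12 + 21753.44 + 109.78 = 22870.18
Index = 28370.92 / 22870.18 × 100 = 124.0520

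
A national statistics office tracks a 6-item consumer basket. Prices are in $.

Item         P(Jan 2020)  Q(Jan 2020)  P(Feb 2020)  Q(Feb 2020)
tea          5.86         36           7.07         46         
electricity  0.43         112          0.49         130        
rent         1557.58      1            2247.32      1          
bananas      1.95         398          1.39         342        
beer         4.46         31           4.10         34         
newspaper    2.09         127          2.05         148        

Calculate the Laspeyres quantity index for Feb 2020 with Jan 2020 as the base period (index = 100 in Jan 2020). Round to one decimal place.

100.5

Laspeyres quantity index uses base-period prices as weights.
ΣP(Jan 2020)·Q(Feb 2020) = 5.86×46 + 0.43×130 + 1557.58×1 + 1.95×342 + 4.46×34 + 2.09×148 = 269.56 + 55.9 + 1557.58 + 666.9 + 151.64 + 309.32 = 3010.9
ΣP(Jan 2020)·Q(Jan 2020) = 5.86×36 + 0.43×112 + 1557.58×1 + 1.95×398 + 4.46×31 + 2.09×127 = 210.96 + 48.16 + 1557.58 + 776.1 + 138.26 + 265.43 = 2996.49
Index = 3010.9 / 2996.49 × 100 = 100.4809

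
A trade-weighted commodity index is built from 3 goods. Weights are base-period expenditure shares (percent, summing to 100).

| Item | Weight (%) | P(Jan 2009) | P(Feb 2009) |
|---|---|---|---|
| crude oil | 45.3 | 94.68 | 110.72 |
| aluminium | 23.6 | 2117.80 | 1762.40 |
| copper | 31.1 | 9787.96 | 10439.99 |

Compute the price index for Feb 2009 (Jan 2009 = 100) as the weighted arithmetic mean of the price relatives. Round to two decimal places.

crude oil: 45.3 × (110.72/94.68) = 45.3 × 1.169413 = 52.9744
aluminium: 23.6 × (1762.40/2117.80) = 23.6 × 0.832184 = 19.6396
copper: 31.1 × (10439.99/9787.96) = 31.1 × 1.066616 = 33.1717
Index = Σ wᵢ·(p₁ᵢ/p₀ᵢ) = 52.9744 + 19.6396 + 33.1717 = 105.7857

105.79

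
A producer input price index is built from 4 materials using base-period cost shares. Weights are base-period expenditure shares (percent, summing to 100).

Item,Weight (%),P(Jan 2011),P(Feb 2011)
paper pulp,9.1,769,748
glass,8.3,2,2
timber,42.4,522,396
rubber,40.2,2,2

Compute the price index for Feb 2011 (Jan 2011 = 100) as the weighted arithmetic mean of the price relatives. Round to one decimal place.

paper pulp: 9.1 × (748/769) = 9.1 × 0.972692 = 8.8515
glass: 8.3 × (2/2) = 8.3 × 1.000000 = 8.3000
timber: 42.4 × (396/522) = 42.4 × 0.758621 = 32.1655
rubber: 40.2 × (2/2) = 40.2 × 1.000000 = 40.2000
Index = Σ wᵢ·(p₁ᵢ/p₀ᵢ) = 8.8515 + 8.3000 + 32.1655 + 40.2000 = 89.5170

89.5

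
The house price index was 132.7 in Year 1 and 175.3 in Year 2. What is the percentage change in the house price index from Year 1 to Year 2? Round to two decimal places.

32.10%

Change = (175.3 − 132.7) / 132.7 × 100
       = 42.6 / 132.7 × 100 = 32.1025%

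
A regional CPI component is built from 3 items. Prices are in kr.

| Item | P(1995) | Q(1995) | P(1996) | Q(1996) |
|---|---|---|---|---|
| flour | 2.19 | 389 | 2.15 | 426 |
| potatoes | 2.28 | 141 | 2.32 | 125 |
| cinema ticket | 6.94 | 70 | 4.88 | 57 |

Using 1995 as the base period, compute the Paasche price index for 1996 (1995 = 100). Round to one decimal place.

92.0

Paasche price index uses current-period quantities as weights.
ΣP(1996)·Q(1996) = 2.15×426 + 2.32×125 + 4.88×57 = 915.9 + 290 + 278.16 = 1484.06
ΣP(1995)·Q(1996) = 2.19×426 + 2.28×125 + 6.94×57 = 932.94 + 285 + 395.58 = 1613.52
Index = 1484.06 / 1613.52 × 100 = 91.9765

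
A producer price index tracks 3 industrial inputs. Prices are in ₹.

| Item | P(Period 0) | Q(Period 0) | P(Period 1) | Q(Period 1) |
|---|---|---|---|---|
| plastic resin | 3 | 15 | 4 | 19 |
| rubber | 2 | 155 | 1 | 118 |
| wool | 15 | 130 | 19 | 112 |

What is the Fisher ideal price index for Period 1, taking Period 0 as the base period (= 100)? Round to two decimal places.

Laspeyres component (base-period weights):
ΣP(Period 1)Q(Period 0) = 4×15 + 1×155 + 19×130 = 60 + 155 + 2470 = 2685
ΣP(Period 0)Q(Period 0) = 3×15 + 2×155 + 15×130 = 45 + 310 + 1950 = 2305
L = 2685 / 2305 × 100 = 116.4859
Paasche component (current-period weights):
ΣP(Period 1)Q(Period 1) = 4×19 + 1×118 + 19×112 = 76 + 118 + 2128 = 2322
ΣP(Period 0)Q(Period 1) = 3×19 + 2×118 + 15×112 = 57 + 236 + 1680 = 1973
P = 2322 / 1973 × 100 = 117.6888
Fisher = √(L × P) = √(116.4859 × 117.6888) = 117.0858

117.09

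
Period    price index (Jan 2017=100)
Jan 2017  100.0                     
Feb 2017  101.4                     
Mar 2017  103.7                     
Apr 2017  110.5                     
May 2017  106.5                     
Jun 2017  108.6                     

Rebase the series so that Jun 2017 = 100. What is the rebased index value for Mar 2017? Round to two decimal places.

95.49

Rebased(Mar 2017) = 103.7 / 108.6 × 100 = 95.4880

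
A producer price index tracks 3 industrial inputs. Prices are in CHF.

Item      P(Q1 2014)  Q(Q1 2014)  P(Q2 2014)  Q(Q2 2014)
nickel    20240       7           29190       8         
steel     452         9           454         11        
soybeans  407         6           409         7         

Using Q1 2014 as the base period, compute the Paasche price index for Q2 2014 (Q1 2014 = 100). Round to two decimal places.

Paasche price index uses current-period quantities as weights.
ΣP(Q2 2014)·Q(Q2 2014) = 29190×8 + 454×11 + 409×7 = 233520 + 4994 + 2863 = 241377
ΣP(Q1 2014)·Q(Q2 2014) = 20240×8 + 452×11 + 407×7 = 161920 + 4972 + 2849 = 169741
Index = 241377 / 169741 × 100 = 142.2031

142.20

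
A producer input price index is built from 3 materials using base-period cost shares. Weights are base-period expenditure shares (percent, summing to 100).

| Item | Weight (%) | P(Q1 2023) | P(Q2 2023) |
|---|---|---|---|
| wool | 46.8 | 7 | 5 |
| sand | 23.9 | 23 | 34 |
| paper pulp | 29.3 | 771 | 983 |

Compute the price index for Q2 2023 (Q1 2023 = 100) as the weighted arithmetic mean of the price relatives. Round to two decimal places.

106.12

wool: 46.8 × (5/7) = 46.8 × 0.714286 = 33.4286
sand: 23.9 × (34/23) = 23.9 × 1.478261 = 35.3304
paper pulp: 29.3 × (983/771) = 29.3 × 1.274968 = 37.3565
Index = Σ wᵢ·(p₁ᵢ/p₀ᵢ) = 33.4286 + 35.3304 + 37.3565 = 106.1156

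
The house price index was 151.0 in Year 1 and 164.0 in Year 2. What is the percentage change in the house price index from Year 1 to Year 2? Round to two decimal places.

Change = (164.0 − 151.0) / 151.0 × 100
       = 13.0 / 151.0 × 100 = 8.6093%

8.61%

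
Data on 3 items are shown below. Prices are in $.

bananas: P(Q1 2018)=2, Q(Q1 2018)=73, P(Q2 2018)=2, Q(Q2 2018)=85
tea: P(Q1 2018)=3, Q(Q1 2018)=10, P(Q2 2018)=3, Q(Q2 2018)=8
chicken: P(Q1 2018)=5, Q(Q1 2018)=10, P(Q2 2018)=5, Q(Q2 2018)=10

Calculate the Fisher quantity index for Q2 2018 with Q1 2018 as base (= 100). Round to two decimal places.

Laspeyres component (base-period weights):
ΣP(Q1 2018)Q(Q2 2018) = 2×85 + 3×8 + 5×10 = 170 + 24 + 50 = 244
ΣP(Q1 2018)Q(Q1 2018) = 2×73 + 3×10 + 5×10 = 146 + 30 + 50 = 226
L = 244 / 226 × 100 = 107.9646
Paasche component (current-period weights):
ΣP(Q2 2018)Q(Q2 2018) = 2×85 + 3×8 + 5×10 = 170 + 24 + 50 = 244
ΣP(Q2 2018)Q(Q1 2018) = 2×73 + 3×10 + 5×10 = 146 + 30 + 50 = 226
P = 244 / 226 × 100 = 107.9646
Fisher = √(L × P) = √(107.9646 × 107.9646) = 107.9646

107.96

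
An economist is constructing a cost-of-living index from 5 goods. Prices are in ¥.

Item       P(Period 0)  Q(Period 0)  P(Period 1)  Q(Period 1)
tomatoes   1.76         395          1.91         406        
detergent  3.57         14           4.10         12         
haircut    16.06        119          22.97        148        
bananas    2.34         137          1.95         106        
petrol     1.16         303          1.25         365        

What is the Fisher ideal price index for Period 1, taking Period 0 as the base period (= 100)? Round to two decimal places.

127.16

Laspeyres component (base-period weights):
ΣP(Period 1)Q(Period 0) = 1.91×395 + 4.10×14 + 22.97×119 + 1.95×137 + 1.25×303 = 754.45 + 57.4 + 2733.43 + 267.15 + 378.75 = 4191.18
ΣP(Period 0)Q(Period 0) = 1.76×395 + 3.57×14 + 16.06×119 + 2.34×137 + 1.16×303 = 695.2 + 49.98 + 1911.14 + 320.58 + 351.48 = 3328.38
L = 4191.18 / 3328.38 × 100 = 125.9225
Paasche component (current-period weights):
ΣP(Period 1)Q(Period 1) = 1.91×406 + 4.10×12 + 22.97×148 + 1.95×106 + 1.25×365 = 775.46 + 49.2 + 3399.56 + 206.7 + 456.25 = 4887.17
ΣP(Period 0)Q(Period 1) = 1.76×406 + 3.57×12 + 16.06×148 + 2.34×106 + 1.16×365 = 714.56 + 42.84 + 2376.88 + 248.04 + 423.4 = 3805.72
P = 4887.17 / 3805.72 × 100 = 128.4164
Fisher = √(L × P) = √(125.9225 × 128.4164) = 127.1634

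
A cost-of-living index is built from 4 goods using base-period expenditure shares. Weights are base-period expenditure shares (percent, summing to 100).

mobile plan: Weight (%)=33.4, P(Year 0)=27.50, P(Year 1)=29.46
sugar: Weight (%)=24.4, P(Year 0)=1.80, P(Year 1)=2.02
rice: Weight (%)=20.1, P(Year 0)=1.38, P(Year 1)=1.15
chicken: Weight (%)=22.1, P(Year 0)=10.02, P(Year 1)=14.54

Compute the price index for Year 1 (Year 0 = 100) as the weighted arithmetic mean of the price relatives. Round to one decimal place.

112.0

mobile plan: 33.4 × (29.46/27.50) = 33.4 × 1.071273 = 35.7805
sugar: 24.4 × (2.02/1.80) = 24.4 × 1.122222 = 27.3822
rice: 20.1 × (1.15/1.38) = 20.1 × 0.833333 = 16.7500
chicken: 22.1 × (14.54/10.02) = 22.1 × 1.451098 = 32.0693
Index = Σ wᵢ·(p₁ᵢ/p₀ᵢ) = 35.7805 + 27.3822 + 16.7500 + 32.0693 = 111.9820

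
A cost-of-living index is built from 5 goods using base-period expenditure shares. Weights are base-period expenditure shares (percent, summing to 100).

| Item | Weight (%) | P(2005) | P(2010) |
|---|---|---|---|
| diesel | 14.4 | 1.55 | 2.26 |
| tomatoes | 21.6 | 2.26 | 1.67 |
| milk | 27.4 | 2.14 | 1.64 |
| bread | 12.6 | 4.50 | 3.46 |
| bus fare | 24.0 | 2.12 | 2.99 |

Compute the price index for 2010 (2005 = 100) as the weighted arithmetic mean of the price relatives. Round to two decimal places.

diesel: 14.4 × (2.26/1.55) = 14.4 × 1.458065 = 20.9961
tomatoes: 21.6 × (1.67/2.26) = 21.6 × 0.738938 = 15.9611
milk: 27.4 × (1.64/2.14) = 27.4 × 0.766355 = 20.9981
bread: 12.6 × (3.46/4.50) = 12.6 × 0.768889 = 9.6880
bus fare: 24.0 × (2.99/2.12) = 24.0 × 1.410377 = 33.8491
Index = Σ wᵢ·(p₁ᵢ/p₀ᵢ) = 20.9961 + 15.9611 + 20.9981 + 9.6880 + 33.8491 = 101.4924

101.49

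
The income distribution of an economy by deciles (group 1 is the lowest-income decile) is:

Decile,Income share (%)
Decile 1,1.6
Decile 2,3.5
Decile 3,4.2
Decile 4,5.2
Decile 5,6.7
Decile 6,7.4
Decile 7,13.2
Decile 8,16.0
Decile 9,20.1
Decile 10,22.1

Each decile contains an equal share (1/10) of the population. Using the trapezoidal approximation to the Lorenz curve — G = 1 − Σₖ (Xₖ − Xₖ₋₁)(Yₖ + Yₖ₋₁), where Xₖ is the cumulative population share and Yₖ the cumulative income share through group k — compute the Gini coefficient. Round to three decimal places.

0.384

Cumulative income shares Yₖ: 0.0160, 0.0510, 0.0930, 0.1450, 0.2120, 0.2860, 0.4180, 0.5780, 0.7790, 1.0000
Σ (Xₖ−Xₖ₋₁)(Yₖ+Yₖ₋₁) = (1/10)(0.0160+0.0000) + (1/10)(0.0510+0.0160) + (1/10)(0.0930+0.0510) + (1/10)(0.1450+0.0930) + (1/10)(0.2120+0.1450) + (1/10)(0.2860+0.2120) + (1/10)(0.4180+0.2860) + (1/10)(0.5780+0.4180) + (1/10)(0.7790+0.5780) + (1/10)(1.0000+0.7790)
  = 0.0016 + 0.0067 + 0.0144 + 0.0238 + 0.0357 + 0.0498 + 0.0704 + 0.0996 + 0.1357 + 0.1779 = 0.6156
G = 1 − 0.6156 = 0.3844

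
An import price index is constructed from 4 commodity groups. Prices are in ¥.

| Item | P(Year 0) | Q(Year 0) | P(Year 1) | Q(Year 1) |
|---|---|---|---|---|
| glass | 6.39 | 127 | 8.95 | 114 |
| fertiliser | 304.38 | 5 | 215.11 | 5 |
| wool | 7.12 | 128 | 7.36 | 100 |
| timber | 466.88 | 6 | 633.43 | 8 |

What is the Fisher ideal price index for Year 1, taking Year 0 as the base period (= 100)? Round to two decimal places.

Laspeyres component (base-period weights):
ΣP(Year 1)Q(Year 0) = 8.95×127 + 215.11×5 + 7.36×128 + 633.43×6 = 1136.65 + 1075.55 + 942.08 + 3800.58 = 6954.86
ΣP(Year 0)Q(Year 0) = 6.39×127 + 304.38×5 + 7.12×128 + 466.88×6 = 811.53 + 1521.9 + 911.36 + 2801.28 = 6046.07
L = 6954.86 / 6046.07 × 100 = 115.0311
Paasche component (current-period weights):
ΣP(Year 1)Q(Year 1) = 8.95×114 + 215.11×5 + 7.36×100 + 633.43×8 = 1020.3 + 1075.55 + 736 + 5067.44 = 7899.29
ΣP(Year 0)Q(Year 1) = 6.39×114 + 304.38×5 + 7.12×100 + 466.88×8 = 728.46 + 1521.9 + 712 + 3735.04 = 6697.4
P = 7899.29 / 6697.4 × 100 = 117.9456
Fisher = √(L × P) = √(115.0311 × 117.9456) = 116.4792

116.48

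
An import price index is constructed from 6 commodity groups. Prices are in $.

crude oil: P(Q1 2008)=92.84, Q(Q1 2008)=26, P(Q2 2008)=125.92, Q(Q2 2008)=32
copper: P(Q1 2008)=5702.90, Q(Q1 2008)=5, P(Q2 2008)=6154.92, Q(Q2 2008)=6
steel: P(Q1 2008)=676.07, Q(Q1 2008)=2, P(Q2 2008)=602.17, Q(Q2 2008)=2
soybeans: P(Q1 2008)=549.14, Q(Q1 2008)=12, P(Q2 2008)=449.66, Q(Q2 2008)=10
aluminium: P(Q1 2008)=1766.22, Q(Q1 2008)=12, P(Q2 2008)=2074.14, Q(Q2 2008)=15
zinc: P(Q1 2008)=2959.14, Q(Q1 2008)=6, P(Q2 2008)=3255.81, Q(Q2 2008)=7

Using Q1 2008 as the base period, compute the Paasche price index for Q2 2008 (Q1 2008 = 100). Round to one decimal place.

110.2

Paasche price index uses current-period quantities as weights.
ΣP(Q2 2008)·Q(Q2 2008) = 125.92×32 + 6154.92×6 + 602.17×2 + 449.66×10 + 2074.14×15 + 3255.81×7 = 4029.44 + 36929.52 + 1204.34 + 4496.6 + 31112.1 + 22790.67 = 100562.67
ΣP(Q1 2008)·Q(Q2 2008) = 92.84×32 + 5702.90×6 + 676.07×2 + 549.14×10 + 1766.22×15 + 2959.14×7 = 2970.88 + 34217.4 + 1352.14 + 5491.4 + 26493.3 + 20713.98 = 91239.1
Index = 100562.67 / 91239.1 × 100 = 110.2188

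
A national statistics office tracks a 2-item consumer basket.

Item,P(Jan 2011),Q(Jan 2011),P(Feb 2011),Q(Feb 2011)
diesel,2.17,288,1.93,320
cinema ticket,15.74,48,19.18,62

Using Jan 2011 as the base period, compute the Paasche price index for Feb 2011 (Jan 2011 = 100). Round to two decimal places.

108.17

Paasche price index uses current-period quantities as weights.
ΣP(Feb 2011)·Q(Feb 2011) = 1.93×320 + 19.18×62 = 617.6 + 1189.16 = 1806.76
ΣP(Jan 2011)·Q(Feb 2011) = 2.17×320 + 15.74×62 = 694.4 + 975.88 = 1670.28
Index = 1806.76 / 1670.28 × 100 = 108.1711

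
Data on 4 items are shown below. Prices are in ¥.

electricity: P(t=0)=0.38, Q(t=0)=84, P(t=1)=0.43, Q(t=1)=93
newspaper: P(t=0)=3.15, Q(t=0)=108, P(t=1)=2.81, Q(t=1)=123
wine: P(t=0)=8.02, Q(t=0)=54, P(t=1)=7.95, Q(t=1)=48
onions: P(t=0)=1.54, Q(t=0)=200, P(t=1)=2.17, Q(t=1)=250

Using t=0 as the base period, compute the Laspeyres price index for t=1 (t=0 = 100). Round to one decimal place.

Laspeyres price index uses base-period quantities as weights.
ΣP(t=1)·Q(t=0) = 0.43×84 + 2.81×108 + 7.95×54 + 2.17×200 = 36.12 + 303.48 + 429.3 + 434 = 1202.9
ΣP(t=0)·Q(t=0) = 0.38×84 + 3.15×108 + 8.02×54 + 1.54×200 = 31.92 + 340.2 + 433.08 + 308 = 1113.2
Index = 1202.9 / 1113.2 × 100 = 108.0579

108.1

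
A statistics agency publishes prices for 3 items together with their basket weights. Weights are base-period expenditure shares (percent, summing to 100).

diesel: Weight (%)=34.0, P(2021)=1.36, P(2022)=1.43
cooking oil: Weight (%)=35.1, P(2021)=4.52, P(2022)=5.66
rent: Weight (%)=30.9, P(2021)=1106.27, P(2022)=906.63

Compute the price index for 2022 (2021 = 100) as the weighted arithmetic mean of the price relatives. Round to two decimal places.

diesel: 34.0 × (1.43/1.36) = 34.0 × 1.051471 = 35.7500
cooking oil: 35.1 × (5.66/4.52) = 35.1 × 1.252212 = 43.9527
rent: 30.9 × (906.63/1106.27) = 30.9 × 0.819538 = 25.3237
Index = Σ wᵢ·(p₁ᵢ/p₀ᵢ) = 35.7500 + 43.9527 + 25.3237 = 105.0264

105.03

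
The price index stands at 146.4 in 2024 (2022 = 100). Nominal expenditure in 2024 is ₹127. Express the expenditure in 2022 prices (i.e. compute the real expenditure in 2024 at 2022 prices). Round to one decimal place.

86.7

Real = Nominal ÷ (Index/100) = 127 ÷ (146.4/100)
     = 127 ÷ 1.464 = 86.7486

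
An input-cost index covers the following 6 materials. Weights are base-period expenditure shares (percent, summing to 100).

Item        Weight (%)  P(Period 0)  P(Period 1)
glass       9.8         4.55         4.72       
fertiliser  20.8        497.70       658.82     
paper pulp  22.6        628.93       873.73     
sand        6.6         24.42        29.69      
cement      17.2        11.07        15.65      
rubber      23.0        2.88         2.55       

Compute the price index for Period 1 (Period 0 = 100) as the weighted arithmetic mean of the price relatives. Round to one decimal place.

glass: 9.8 × (4.72/4.55) = 9.8 × 1.037363 = 10.1662
fertiliser: 20.8 × (658.82/497.70) = 20.8 × 1.323729 = 27.5336
paper pulp: 22.6 × (873.73/628.93) = 22.6 × 1.389233 = 31.3967
sand: 6.6 × (29.69/24.42) = 6.6 × 1.215807 = 8.0243
cement: 17.2 × (15.65/11.07) = 17.2 × 1.413731 = 24.3162
rubber: 23.0 × (2.55/2.88) = 23.0 × 0.885417 = 20.3646
Index = Σ wᵢ·(p₁ᵢ/p₀ᵢ) = 10.1662 + 27.5336 + 31.3967 + 8.0243 + 24.3162 + 20.3646 = 121.8015

121.8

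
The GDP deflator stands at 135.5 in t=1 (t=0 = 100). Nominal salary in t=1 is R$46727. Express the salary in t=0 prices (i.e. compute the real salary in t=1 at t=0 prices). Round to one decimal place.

Real = Nominal ÷ (Index/100) = 46727 ÷ (135.5/100)
     = 46727 ÷ 1.355 = 34484.8708

34484.9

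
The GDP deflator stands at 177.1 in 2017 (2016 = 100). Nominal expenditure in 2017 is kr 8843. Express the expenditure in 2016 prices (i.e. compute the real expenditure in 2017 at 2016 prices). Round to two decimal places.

4993.22

Real = Nominal ÷ (Index/100) = 8843 ÷ (177.1/100)
     = 8843 ÷ 1.771 = 4993.2242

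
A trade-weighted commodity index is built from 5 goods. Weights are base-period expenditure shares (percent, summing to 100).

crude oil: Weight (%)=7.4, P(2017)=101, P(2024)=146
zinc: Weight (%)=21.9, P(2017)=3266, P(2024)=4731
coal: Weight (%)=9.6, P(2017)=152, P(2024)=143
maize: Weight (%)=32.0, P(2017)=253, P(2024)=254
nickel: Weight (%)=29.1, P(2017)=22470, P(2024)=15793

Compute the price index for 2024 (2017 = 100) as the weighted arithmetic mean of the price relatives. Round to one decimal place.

104.0

crude oil: 7.4 × (146/101) = 7.4 × 1.445545 = 10.6970
zinc: 21.9 × (4731/3266) = 21.9 × 1.448561 = 31.7235
coal: 9.6 × (143/152) = 9.6 × 0.940789 = 9.0316
maize: 32.0 × (254/253) = 32.0 × 1.003953 = 32.1265
nickel: 29.1 × (15793/22470) = 29.1 × 0.702848 = 20.4529
Index = Σ wᵢ·(p₁ᵢ/p₀ᵢ) = 10.6970 + 31.7235 + 9.0316 + 32.1265 + 20.4529 = 104.0315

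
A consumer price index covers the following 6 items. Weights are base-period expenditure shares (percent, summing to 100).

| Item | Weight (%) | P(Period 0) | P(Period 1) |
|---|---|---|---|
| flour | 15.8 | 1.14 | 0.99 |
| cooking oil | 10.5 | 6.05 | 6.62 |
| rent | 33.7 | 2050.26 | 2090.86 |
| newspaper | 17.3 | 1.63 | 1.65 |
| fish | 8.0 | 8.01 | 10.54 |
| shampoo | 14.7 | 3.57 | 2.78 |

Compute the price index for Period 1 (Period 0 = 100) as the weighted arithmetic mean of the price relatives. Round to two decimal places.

99.06

flour: 15.8 × (0.99/1.14) = 15.8 × 0.868421 = 13.7211
cooking oil: 10.5 × (6.62/6.05) = 10.5 × 1.094215 = 11.4893
rent: 33.7 × (2090.86/2050.26) = 33.7 × 1.019802 = 34.3673
newspaper: 17.3 × (1.65/1.63) = 17.3 × 1.012270 = 17.5123
fish: 8.0 × (10.54/8.01) = 8.0 × 1.315855 = 10.5268
shampoo: 14.7 × (2.78/3.57) = 14.7 × 0.778711 = 11.4471
Index = Σ wᵢ·(p₁ᵢ/p₀ᵢ) = 13.7211 + 11.4893 + 34.3673 + 17.5123 + 10.5268 + 11.4471 = 99.0638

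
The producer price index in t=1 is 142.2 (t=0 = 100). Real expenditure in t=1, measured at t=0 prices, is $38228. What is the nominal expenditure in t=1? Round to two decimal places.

54360.22

Nominal = Real × (Index/100) = 38228 × (142.2/100)
        = 38228 × 1.422 = 54360.2160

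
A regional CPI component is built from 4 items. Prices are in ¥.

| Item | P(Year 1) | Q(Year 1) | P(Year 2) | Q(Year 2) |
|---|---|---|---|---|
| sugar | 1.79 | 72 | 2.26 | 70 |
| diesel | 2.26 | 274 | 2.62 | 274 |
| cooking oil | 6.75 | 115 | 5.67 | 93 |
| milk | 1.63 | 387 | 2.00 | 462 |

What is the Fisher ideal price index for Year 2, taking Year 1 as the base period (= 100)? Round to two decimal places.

108.26

Laspeyres component (base-period weights):
ΣP(Year 2)Q(Year 1) = 2.26×72 + 2.62×274 + 5.67×115 + 2.00×387 = 162.72 + 717.88 + 652.05 + 774 = 2306.65
ΣP(Year 1)Q(Year 1) = 1.79×72 + 2.26×274 + 6.75×115 + 1.63×387 = 128.88 + 619.24 + 776.25 + 630.81 = 2155.18
L = 2306.65 / 2155.18 × 100 = 107.0282
Paasche component (current-period weights):
ΣP(Year 2)Q(Year 2) = 2.26×70 + 2.62×274 + 5.67×93 + 2.00×462 = 158.2 + 717.88 + 527.31 + 924 = 2327.39
ΣP(Year 1)Q(Year 2) = 1.79×70 + 2.26×274 + 6.75×93 + 1.63×462 = 125.3 + 619.24 + 627.75 + 753.06 = 2125.35
P = 2327.39 / 2125.35 × 100 = 109.5062
Fisher = √(L × P) = √(107.0282 × 109.5062) = 108.2601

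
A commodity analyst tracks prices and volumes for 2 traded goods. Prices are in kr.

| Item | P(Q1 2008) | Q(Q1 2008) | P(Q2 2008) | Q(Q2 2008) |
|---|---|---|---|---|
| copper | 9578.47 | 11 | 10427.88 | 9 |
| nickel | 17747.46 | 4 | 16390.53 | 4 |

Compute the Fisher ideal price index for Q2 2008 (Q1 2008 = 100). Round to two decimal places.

101.81

Laspeyres component (base-period weights):
ΣP(Q2 2008)Q(Q1 2008) = 10427.88×11 + 16390.53×4 = 114706.68 + 65562.12 = 180268.8
ΣP(Q1 2008)Q(Q1 2008) = 9578.47×11 + 17747.46×4 = 105363.17 + 70989.84 = 176353.01
L = 180268.8 / 176353.01 × 100 = 102.2204
Paasche component (current-period weights):
ΣP(Q2 2008)Q(Q2 2008) = 10427.88×9 + 16390.53×4 = 93850.92 + 65562.12 = 159413.04
ΣP(Q1 2008)Q(Q2 2008) = 9578.47×9 + 17747.46×4 = 86206.23 + 70989.84 = 157196.07
P = 159413.04 / 157196.07 × 100 = 101.4103
Fisher = √(L × P) = √(102.2204 × 101.4103) = 101.8146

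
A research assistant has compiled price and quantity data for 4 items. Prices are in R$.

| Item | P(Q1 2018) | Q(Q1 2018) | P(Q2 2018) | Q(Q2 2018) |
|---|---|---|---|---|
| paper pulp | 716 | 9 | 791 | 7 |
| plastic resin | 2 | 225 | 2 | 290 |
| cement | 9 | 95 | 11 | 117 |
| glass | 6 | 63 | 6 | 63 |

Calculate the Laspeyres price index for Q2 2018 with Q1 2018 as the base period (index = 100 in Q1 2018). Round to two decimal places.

Laspeyres price index uses base-period quantities as weights.
ΣP(Q2 2018)·Q(Q1 2018) = 791×9 + 2×225 + 11×95 + 6×63 = 7119 + 450 + 1045 + 378 = 8992
ΣP(Q1 2018)·Q(Q1 2018) = 716×9 + 2×225 + 9×95 + 6×63 = 6444 + 450 + 855 + 378 = 8127
Index = 8992 / 8127 × 100 = 110.6435

110.64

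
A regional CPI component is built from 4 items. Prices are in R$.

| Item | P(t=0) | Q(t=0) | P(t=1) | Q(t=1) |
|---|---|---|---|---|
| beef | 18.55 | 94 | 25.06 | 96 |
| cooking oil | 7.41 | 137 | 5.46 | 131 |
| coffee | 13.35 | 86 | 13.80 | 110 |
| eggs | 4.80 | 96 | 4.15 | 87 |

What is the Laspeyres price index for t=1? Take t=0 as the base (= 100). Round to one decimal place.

Laspeyres price index uses base-period quantities as weights.
ΣP(t=1)·Q(t=0) = 25.06×94 + 5.46×137 + 13.80×86 + 4.15×96 = 2355.64 + 748.02 + 1186.8 + 398.4 = 4688.86
ΣP(t=0)·Q(t=0) = 18.55×94 + 7.41×137 + 13.35×86 + 4.80×96 = 1743.7 + 1015.17 + 1148.1 + 460.8 = 4367.77
Index = 4688.86 / 4367.77 × 100 = 107.3513

107.4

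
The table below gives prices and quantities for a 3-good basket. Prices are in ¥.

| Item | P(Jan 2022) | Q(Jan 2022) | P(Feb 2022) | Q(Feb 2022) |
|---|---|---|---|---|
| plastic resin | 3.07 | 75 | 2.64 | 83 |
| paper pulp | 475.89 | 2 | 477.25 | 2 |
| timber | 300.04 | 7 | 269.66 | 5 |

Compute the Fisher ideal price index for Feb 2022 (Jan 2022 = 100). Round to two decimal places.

Laspeyres component (base-period weights):
ΣP(Feb 2022)Q(Jan 2022) = 2.64×75 + 477.25×2 + 269.66×7 = 198 + 954.5 + 1887.62 = 3040.12
ΣP(Jan 2022)Q(Jan 2022) = 3.07×75 + 475.89×2 + 300.04×7 = 230.25 + 951.78 + 2100.28 = 3282.31
L = 3040.12 / 3282.31 × 100 = 92.6214
Paasche component (current-period weights):
ΣP(Feb 2022)Q(Feb 2022) = 2.64×83 + 477.25×2 + 269.66×5 = 219.12 + 954.5 + 1348.3 = 2521.92
ΣP(Jan 2022)Q(Feb 2022) = 3.07×83 + 475.89×2 + 300.04×5 = 254.81 + 951.78 + 1500.2 = 2706.79
P = 2521.92 / 2706.79 × 100 = 93.1701
Fisher = √(L × P) = √(92.6214 × 93.1701) = 92.8953

92.90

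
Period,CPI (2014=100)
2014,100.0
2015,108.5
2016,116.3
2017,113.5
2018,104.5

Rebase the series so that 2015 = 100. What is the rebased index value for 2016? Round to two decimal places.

Rebased(2016) = 116.3 / 108.5 × 100 = 107.1889

107.19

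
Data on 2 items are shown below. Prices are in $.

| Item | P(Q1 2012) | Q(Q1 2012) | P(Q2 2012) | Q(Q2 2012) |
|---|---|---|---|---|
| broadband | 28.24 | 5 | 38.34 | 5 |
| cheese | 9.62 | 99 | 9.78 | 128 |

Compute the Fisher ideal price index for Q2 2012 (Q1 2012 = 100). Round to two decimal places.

105.62

Laspeyres component (base-period weights):
ΣP(Q2 2012)Q(Q1 2012) = 38.34×5 + 9.78×99 = 191.7 + 968.22 = 1159.92
ΣP(Q1 2012)Q(Q1 2012) = 28.24×5 + 9.62×99 = 141.2 + 952.38 = 1093.58
L = 1159.92 / 1093.58 × 100 = 106.0663
Paasche component (current-period weights):
ΣP(Q2 2012)Q(Q2 2012) = 38.34×5 + 9.78×128 = 191.7 + 1251.84 = 1443.54
ΣP(Q1 2012)Q(Q2 2012) = 28.24×5 + 9.62×128 = 141.2 + 1231.36 = 1372.56
P = 1443.54 / 1372.56 × 100 = 105.1714
Fisher = √(L × P) = √(106.0663 × 105.1714) = 105.6179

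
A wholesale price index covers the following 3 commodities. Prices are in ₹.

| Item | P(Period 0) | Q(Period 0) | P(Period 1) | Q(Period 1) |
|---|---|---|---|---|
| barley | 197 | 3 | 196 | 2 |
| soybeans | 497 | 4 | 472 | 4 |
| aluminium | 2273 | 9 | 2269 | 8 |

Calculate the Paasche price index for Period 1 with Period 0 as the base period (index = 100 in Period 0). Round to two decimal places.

Paasche price index uses current-period quantities as weights.
ΣP(Period 1)·Q(Period 1) = 196×2 + 472×4 + 2269×8 = 392 + 1888 + 18152 = 20432
ΣP(Period 0)·Q(Period 1) = 197×2 + 497×4 + 2273×8 = 394 + 1988 + 18184 = 20566
Index = 20432 / 20566 × 100 = 99.3484

99.35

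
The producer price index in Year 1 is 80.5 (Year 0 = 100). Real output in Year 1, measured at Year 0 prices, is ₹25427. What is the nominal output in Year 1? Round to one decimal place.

20468.7

Nominal = Real × (Index/100) = 25427 × (80.5/100)
        = 25427 × 0.805 = 20468.7350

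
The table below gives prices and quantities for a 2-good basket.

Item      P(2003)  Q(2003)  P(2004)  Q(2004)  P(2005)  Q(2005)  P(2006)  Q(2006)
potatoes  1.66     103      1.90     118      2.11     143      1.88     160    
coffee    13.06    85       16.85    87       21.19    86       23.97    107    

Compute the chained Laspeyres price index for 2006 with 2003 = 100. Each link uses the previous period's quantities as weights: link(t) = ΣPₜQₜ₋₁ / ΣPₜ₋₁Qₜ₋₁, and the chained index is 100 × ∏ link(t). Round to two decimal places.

172.60

Link 2003→2004:
ΣP(2004)Q(2003) = 1.90×103 + 16.85×85 = 195.7 + 1432.25 = 1627.95
ΣP(2003)Q(2003) = 1.66×103 + 13.06×85 = 170.98 + 1110.1 = 1281.08
link = 1627.95/1281.08 = 1.270764
Link 2004→2005:
ΣP(2005)Q(2004) = 2.11×118 + 21.19×87 = 248.98 + 1843.53 = 2092.51
ΣP(2004)Q(2004) = 1.90×118 + 16.85×87 = 224.2 + 1465.95 = 1690.15
link = 2092.51/1690.15 = 1.238062
Link 2005→2006:
ΣP(2006)Q(2005) = 1.88×143 + 23.97×86 = 268.84 + 2061.42 = 2330.26
ΣP(2005)Q(2005) = 2.11×143 + 21.19×86 = 301.73 + 1822.34 = 2124.07
link = 2330.26/2124.07 = 1.097073
Chained index = 100 × 1.270764 × 1.238062 × 1.097073 = 172.6007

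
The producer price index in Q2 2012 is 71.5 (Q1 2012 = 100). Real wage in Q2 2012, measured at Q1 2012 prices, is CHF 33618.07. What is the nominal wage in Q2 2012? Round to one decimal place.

Nominal = Real × (Index/100) = 33618.07 × (71.5/100)
        = 33618.07 × 0.715 = 24036.9200

24036.9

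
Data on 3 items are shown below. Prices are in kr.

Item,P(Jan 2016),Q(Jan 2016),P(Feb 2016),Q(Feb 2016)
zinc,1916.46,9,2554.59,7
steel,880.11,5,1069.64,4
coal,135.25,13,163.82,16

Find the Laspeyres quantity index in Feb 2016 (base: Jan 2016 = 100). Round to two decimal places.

81.60

Laspeyres quantity index uses base-period prices as weights.
ΣP(Jan 2016)·Q(Feb 2016) = 1916.46×7 + 880.11×4 + 135.25×16 = 13415.22 + 3520.44 + 2164 = 19099.66
ΣP(Jan 2016)·Q(Jan 2016) = 1916.46×9 + 880.11×5 + 135.25×13 = 17248.14 + 4400.55 + 1758.25 = 23406.94
Index = 19099.66 / 23406.94 × 100 = 81.5983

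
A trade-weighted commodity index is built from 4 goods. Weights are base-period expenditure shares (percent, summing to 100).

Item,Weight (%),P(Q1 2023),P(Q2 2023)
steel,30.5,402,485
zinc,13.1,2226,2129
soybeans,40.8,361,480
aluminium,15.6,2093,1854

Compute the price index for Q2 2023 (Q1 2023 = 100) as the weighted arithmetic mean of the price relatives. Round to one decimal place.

steel: 30.5 × (485/402) = 30.5 × 1.206468 = 36.7973
zinc: 13.1 × (2129/2226) = 13.1 × 0.956424 = 12.5292
soybeans: 40.8 × (480/361) = 40.8 × 1.329640 = 54.2493
aluminium: 15.6 × (1854/2093) = 15.6 × 0.885810 = 13.8186
Index = Σ wᵢ·(p₁ᵢ/p₀ᵢ) = 36.7973 + 12.5292 + 54.2493 + 13.8186 = 117.3944

117.4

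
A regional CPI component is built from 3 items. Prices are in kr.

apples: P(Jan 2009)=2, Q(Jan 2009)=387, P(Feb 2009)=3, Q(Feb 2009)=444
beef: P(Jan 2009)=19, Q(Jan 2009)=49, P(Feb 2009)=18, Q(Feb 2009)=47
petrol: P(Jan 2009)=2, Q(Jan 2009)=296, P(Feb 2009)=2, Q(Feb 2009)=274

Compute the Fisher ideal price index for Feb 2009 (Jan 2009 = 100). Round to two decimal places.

Laspeyres component (base-period weights):
ΣP(Feb 2009)Q(Jan 2009) = 3×387 + 18×49 + 2×296 = 1161 + 882 + 592 = 2635
ΣP(Jan 2009)Q(Jan 2009) = 2×387 + 19×49 + 2×296 = 774 + 931 + 592 = 2297
L = 2635 / 2297 × 100 = 114.7148
Paasche component (current-period weights):
ΣP(Feb 2009)Q(Feb 2009) = 3×444 + 18×47 + 2×274 = 1332 + 846 + 548 = 2726
ΣP(Jan 2009)Q(Feb 2009) = 2×444 + 19×47 + 2×274 = 888 + 893 + 548 = 2329
P = 2726 / 2329 × 100 = 117.0459
Fisher = √(L × P) = √(114.7148 × 117.0459) = 115.8745

115.87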